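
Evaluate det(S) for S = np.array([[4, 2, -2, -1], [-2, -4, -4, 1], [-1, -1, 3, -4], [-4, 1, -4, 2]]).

Expand along row 1:
  + (4) · M_11   where M_11 = det([-4 -4 1; -1 3 -4; 1 -4 2]) = 49
  − (2) · M_12   where M_12 = det([-2 -4 1; -1 3 -4; -4 -4 2]) = -36
  + (-2) · M_13   where M_13 = det([-2 -4 1; -1 -1 -4; -4 1 2]) = -81
  − (-1) · M_14   where M_14 = det([-2 -4 -4; -1 -1 3; -4 1 -4]) = 82
det = (+1)·(4)·(49) + (-1)·(2)·(-36) + (+1)·(-2)·(-81) + (-1)·(-1)·(82) = 512

512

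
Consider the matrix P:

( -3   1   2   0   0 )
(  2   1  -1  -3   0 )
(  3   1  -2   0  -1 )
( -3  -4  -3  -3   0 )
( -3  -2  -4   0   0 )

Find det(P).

-216

Expand along column 5 (it has 4 zeros):
  + (-1) · M_35   where M_35 = det([-3 1 2 0; 2 1 -1 -3; -3 -4 -3 -3; -3 -2 -4 0]) = 216
det = (+1)·(-1)·(216) = -216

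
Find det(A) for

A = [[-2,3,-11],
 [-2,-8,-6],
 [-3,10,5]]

Expand along row 1:
  + (-2) · |-8 -6; 10 5| = (-2)·(-40 − (-60)) = -40
  − 3 · |-2 -6; -3 5| = −3·(-10 − 18) = 84
  + (-11) · |-2 -8; -3 10| = (-11)·(-20 − 24) = 484
Sum: (-40) + (84) + (484) = 528

|A| = 528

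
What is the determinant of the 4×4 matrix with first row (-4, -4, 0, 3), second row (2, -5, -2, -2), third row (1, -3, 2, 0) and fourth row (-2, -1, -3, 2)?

133

Expand along row 1 (it has 1 zero):
  + (-4) · M_11   where M_11 = det([-5 -2 -2; -3 2 0; -1 -3 2]) = -54
  − (-4) · M_12   where M_12 = det([2 -2 -2; 1 2 0; -2 -3 2]) = 10
  − (3) · M_14   where M_14 = det([2 -5 -2; 1 -3 2; -2 -1 -3]) = 41
det = (+1)·(-4)·(-54) + (-1)·(-4)·(10) + (-1)·(3)·(41) = 133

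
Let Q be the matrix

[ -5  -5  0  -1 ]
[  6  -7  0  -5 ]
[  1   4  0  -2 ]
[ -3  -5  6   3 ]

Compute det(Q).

Expand along column 3 (it has 3 zeros):
  − (6) · M_43   where M_43 = det([-5 -5 -1; 6 -7 -5; 1 4 -2]) = -236
det = (-1)·(6)·(-236) = 1416

The determinant is 1416.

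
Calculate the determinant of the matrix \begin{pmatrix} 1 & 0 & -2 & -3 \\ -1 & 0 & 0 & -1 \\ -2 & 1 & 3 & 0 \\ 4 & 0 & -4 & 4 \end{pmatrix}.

Expand along column 2 (it has 3 zeros):
  − (1) · M_32   where M_32 = det([1 -2 -3; -1 0 -1; 4 -4 4]) = -16
det = (-1)·(1)·(-16) = 16

16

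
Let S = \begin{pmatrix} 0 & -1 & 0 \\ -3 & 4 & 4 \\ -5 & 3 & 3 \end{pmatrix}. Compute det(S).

11

Expand along row 1:
  − (-1) · |-3 4; -5 3| = −(-1)·(-9 − (-20)) = 11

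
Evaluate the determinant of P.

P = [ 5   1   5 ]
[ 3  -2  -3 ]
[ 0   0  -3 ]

Expand along row 3:
  + (-3) · |5 1; 3 -2| = (-3)·(-10 − 3) = 39

det(P) = 39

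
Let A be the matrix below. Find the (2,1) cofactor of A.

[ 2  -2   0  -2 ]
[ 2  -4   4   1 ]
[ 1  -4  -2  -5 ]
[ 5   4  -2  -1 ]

The cofactor is 16.

Delete row 2 and column 1; the remaining 3×3 submatrix is [-2 0 -2; -4 -2 -5; 4 -2 -1].
Its determinant is -16.
The cofactor carries sign (−1)^(2+1) = −1, so C_{2,1} = −(-16) = 16.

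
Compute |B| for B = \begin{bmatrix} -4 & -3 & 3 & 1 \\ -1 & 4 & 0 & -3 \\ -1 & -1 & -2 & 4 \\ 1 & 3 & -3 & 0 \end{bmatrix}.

Expand along row 2 (it has 1 zero):
  − (-1) · M_21   where M_21 = det([-3 3 1; -1 -2 4; 3 -3 0]) = 9
  + (4) · M_22   where M_22 = det([-4 3 1; -1 -2 4; 1 -3 0]) = -31
  + (-3) · M_24   where M_24 = det([-4 -3 3; -1 -1 -2; 1 3 -3]) = -27
det = (-1)·(-1)·(9) + (+1)·(4)·(-31) + (+1)·(-3)·(-27) = -34

-34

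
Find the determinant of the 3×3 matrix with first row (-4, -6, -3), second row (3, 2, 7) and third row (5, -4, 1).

The determinant is -246.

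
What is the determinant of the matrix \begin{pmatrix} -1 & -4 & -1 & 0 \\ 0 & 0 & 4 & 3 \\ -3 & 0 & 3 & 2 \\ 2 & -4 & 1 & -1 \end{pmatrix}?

-132

Expand along row 2 (it has 2 zeros):
  − (4) · M_23   where M_23 = det([-1 -4 0; -3 0 2; 2 -4 -1]) = -12
  + (3) · M_24   where M_24 = det([-1 -4 -1; -3 0 3; 2 -4 1]) = -60
det = (-1)·(4)·(-12) + (+1)·(3)·(-60) = -132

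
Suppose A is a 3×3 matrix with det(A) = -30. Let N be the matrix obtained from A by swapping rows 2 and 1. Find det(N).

Swapping two rows multiplies the determinant by −1.
det(N) = (-1)·(-30) = 30

The determinant is 30.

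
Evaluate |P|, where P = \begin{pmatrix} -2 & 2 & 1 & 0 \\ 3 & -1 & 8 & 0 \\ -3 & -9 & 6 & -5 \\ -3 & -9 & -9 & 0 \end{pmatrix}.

-930

Expand along column 4 (it has 3 zeros):
  − (-5) · M_34   where M_34 = det([-2 2 1; 3 -1 8; -3 -9 -9]) = -186
det = (-1)·(-5)·(-186) = -930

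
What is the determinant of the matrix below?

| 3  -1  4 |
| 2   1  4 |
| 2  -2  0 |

The determinant is -8.

Expand along row 3:
  + 2 · |-1 4; 1 4| = 2·(-4 − 4) = -16
  − (-2) · |3 4; 2 4| = −(-2)·(12 − 8) = 8
Sum: (-16) + (8) = -8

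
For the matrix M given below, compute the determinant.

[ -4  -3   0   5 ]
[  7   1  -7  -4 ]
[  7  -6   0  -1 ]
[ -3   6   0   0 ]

Expand along column 3 (it has 3 zeros):
  − (-7) · M_23   where M_23 = det([-4 -3 5; 7 -6 -1; -3 6 0]) = 87
det = (-1)·(-7)·(87) = 609

The determinant is 609.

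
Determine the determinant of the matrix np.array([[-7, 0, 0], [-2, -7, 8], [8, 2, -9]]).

-329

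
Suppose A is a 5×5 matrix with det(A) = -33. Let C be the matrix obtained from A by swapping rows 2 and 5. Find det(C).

Swapping two rows multiplies the determinant by −1.
det(C) = (-1)·(-33) = 33

33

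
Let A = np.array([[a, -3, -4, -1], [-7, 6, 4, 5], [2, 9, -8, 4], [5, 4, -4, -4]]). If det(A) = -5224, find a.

Expanding along the row containing a, det(A) is linear in a: det(A) = (476)·a + (-1892).
Set (476)·a + (-1892) = -5224  ⇒  (476)·a = -3332  ⇒  a = -7.

-7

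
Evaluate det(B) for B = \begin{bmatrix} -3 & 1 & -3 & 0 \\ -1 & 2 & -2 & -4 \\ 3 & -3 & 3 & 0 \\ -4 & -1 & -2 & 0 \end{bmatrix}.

Expand along column 4 (it has 3 zeros):
  + (-4) · M_24   where M_24 = det([-3 1 -3; 3 -3 3; -4 -1 -2]) = 12
det = (+1)·(-4)·(12) = -48

|B| = -48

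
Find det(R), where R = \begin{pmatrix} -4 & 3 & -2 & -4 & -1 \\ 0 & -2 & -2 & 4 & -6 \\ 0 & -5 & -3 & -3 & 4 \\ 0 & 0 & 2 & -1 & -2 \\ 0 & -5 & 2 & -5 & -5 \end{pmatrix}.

Expand along column 1 (it has 4 zeros):
  + (-4) · M_11   where M_11 = det([-2 -2 4 -6; -5 -3 -3 4; 0 2 -1 -2; -5 2 -5 -5]) = 150
det = (+1)·(-4)·(150) = -600

The determinant is -600.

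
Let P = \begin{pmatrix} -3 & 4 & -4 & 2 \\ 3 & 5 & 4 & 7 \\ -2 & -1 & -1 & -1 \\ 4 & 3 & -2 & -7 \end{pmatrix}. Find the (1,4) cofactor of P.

The cofactor is 33.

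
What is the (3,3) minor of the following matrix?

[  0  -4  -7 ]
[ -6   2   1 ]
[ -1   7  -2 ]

The minor is -24.

Delete row 3 and column 3; the remaining 2×2 submatrix is [0 -4; -6 2].
Its determinant is 0·2 − (-4)·(-6) = -24.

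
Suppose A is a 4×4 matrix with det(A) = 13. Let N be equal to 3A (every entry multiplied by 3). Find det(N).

1053

For a 4×4 matrix, det(3A) = 3^4·det(A) = 81·det(A).
det(N) = (81)·(13) = 1053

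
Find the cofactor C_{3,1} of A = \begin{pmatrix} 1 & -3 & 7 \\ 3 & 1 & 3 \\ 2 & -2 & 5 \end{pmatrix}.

-16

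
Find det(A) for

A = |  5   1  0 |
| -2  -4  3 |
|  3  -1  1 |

Expand along row 1:
  + 5 · |-4 3; -1 1| = 5·(-4 − (-3)) = -5
  − 1 · |-2 3; 3 1| = −1·(-2 − 9) = 11
Sum: (-5) + (11) = 6

6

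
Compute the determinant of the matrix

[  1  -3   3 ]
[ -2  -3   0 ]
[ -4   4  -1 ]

-51

Expand along column 3:
  + 3 · |-2 -3; -4 4| = 3·(-8 − 12) = -60
  + (-1) · |1 -3; -2 -3| = (-1)·(-3 − 6) = 9
Sum: (-60) + (9) = -51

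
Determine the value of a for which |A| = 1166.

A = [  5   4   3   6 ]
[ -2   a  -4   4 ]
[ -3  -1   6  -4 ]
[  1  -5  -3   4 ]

Expanding along the row containing a, det(A) is linear in a: det(A) = (102)·a + (1472).
Set (102)·a + (1472) = 1166  ⇒  (102)·a = -306  ⇒  a = -3.

-3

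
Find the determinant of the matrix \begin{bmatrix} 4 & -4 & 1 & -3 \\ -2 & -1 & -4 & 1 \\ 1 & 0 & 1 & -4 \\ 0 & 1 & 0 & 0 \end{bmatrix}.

Expand along row 4 (it has 3 zeros):
  + (1) · M_42   where M_42 = det([4 1 -3; -2 -4 1; 1 1 -4]) = 47
det = (+1)·(1)·(47) = 47

The determinant is 47.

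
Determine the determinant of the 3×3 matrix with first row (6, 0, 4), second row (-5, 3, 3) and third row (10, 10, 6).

The determinant is -392.

Expand along row 1:
  + 6 · |3 3; 10 6| = 6·(18 − 30) = -72
  + 4 · |-5 3; 10 10| = 4·(-50 − 30) = -320
Sum: (-72) + (-320) = -392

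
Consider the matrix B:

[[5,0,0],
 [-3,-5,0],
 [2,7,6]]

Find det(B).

|B| = -150

B is lower triangular, so det(B) is the product of the diagonal entries:
det = (5) · (-5) · (6) = -150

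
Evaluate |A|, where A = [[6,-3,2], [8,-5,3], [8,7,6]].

Expand along row 1:
  + 6 · |-5 3; 7 6| = 6·(-30 − 21) = -306
  − (-3) · |8 3; 8 6| = −(-3)·(48 − 24) = 72
  + 2 · |8 -5; 8 7| = 2·(56 − (-40)) = 192
Sum: (-306) + (72) + (192) = -42

-42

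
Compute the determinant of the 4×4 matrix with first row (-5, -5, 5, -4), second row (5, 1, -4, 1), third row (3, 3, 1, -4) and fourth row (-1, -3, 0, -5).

-408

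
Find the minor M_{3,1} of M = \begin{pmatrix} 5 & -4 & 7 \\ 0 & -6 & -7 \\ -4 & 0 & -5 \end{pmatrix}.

70

Delete row 3 and column 1; the remaining 2×2 submatrix is [-4 7; -6 -7].
Its determinant is (-4)·(-7) − 7·(-6) = 70.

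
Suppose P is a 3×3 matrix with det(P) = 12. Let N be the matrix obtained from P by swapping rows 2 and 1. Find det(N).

|N| = -12

Swapping two rows multiplies the determinant by −1.
det(N) = (-1)·(12) = -12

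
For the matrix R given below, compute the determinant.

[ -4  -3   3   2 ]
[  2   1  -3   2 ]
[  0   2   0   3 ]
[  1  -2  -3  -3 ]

48

Expand along row 3 (it has 2 zeros):
  − (2) · M_32   where M_32 = det([-4 3 2; 2 -3 2; 1 -3 -3]) = -42
  − (3) · M_34   where M_34 = det([-4 -3 3; 2 1 -3; 1 -2 -3]) = 12
det = (-1)·(2)·(-42) + (-1)·(3)·(12) = 48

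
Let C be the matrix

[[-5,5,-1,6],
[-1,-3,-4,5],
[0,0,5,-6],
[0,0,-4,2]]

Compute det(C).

The determinant is -280.

C is block upper-triangular with a 2×2 block and a 2×2 block on the diagonal, so its determinant equals the product of the determinants of the diagonal blocks.
det of the 2×2 block = 20
det of the 2×2 block = -14
det = (20)·(-14) = -280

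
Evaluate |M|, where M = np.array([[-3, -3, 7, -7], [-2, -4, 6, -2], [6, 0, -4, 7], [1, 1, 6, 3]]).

774

Expand along row 3 (it has 1 zero):
  + (6) · M_31   where M_31 = det([-3 7 -7; -4 6 -2; 1 6 3]) = 190
  + (-4) · M_33   where M_33 = det([-3 -3 -7; -2 -4 -2; 1 1 3]) = 4
  − (7) · M_34   where M_34 = det([-3 -3 7; -2 -4 6; 1 1 6]) = 50
det = (+1)·(6)·(190) + (+1)·(-4)·(4) + (-1)·(7)·(50) = 774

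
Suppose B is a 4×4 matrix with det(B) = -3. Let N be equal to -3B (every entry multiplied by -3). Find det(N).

-243

For a 4×4 matrix, det(-3B) = (-3)^4·det(B) = 81·det(B).
det(N) = (81)·(-3) = -243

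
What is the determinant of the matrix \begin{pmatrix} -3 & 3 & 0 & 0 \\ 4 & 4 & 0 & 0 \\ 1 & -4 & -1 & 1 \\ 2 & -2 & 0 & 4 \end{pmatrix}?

96

The matrix is block lower-triangular with a 2×2 block and a 2×2 block on the diagonal, so its determinant equals the product of the determinants of the diagonal blocks.
det of the 2×2 block = -24
det of the 2×2 block = -4
det = (-24)·(-4) = 96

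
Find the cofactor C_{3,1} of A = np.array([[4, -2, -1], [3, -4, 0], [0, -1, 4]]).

Delete row 3 and column 1; the remaining 2×2 submatrix is [-2 -1; -4 0].
Its determinant is (-2)·0 − (-1)·(-4) = -4.
The cofactor carries sign (−1)^(3+1) = +1, so C_{3,1} = +(-4) = -4.

-4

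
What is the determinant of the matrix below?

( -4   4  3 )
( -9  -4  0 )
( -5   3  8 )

The determinant is 275.

Expand along row 2:
  − (-9) · |4 3; 3 8| = −(-9)·(32 − 9) = 207
  + (-4) · |-4 3; -5 8| = (-4)·(-32 − (-15)) = 68
Sum: (207) + (68) = 275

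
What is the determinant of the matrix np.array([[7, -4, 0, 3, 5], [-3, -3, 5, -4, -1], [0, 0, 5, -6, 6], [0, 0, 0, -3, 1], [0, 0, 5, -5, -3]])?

The matrix is block upper-triangular with a 2×2 block and a 3×3 block on the diagonal, so its determinant equals the product of the determinants of the diagonal blocks.
det of the 2×2 block = -33
det of the 3×3 block = 130
det = (-33)·(130) = -4290

-4290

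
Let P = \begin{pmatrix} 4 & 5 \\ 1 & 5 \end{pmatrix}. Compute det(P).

det(P) = 4·5 − 5·1 = 20 − 5 = 15

The determinant is 15.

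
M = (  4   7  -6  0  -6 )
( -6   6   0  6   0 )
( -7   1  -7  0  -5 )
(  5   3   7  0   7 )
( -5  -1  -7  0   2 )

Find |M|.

18372

Expand along column 4 (it has 4 zeros):
  + (6) · M_24   where M_24 = det([4 7 -6 -6; -7 1 -7 -5; 5 3 7 7; -5 -1 -7 2]) = 3062
det = (+1)·(6)·(3062) = 18372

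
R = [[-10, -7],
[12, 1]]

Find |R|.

74

det(R) = (-10)·1 − (-7)·12 = -10 − (-84) = 74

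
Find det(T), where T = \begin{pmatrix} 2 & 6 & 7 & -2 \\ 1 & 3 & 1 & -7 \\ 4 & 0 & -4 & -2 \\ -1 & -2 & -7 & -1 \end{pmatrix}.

|T| = -610

Expand along row 3 (it has 1 zero):
  + (4) · M_31   where M_31 = det([6 7 -2; 3 1 -7; -2 -7 -1]) = -143
  + (-4) · M_33   where M_33 = det([2 6 -2; 1 3 -7; -1 -2 -1]) = 12
  − (-2) · M_34   where M_34 = det([2 6 7; 1 3 1; -1 -2 -7]) = 5
det = (+1)·(4)·(-143) + (+1)·(-4)·(12) + (-1)·(-2)·(5) = -610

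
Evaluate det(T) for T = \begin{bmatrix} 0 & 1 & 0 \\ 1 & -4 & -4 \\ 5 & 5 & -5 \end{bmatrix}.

-15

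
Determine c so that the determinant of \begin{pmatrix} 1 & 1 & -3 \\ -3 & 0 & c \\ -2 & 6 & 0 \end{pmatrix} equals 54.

c = 0

Expanding along the row containing c, det(M) is linear in c: det(M) = (-8)·c + (54).
Set (-8)·c + (54) = 54  ⇒  (-8)·c = 0  ⇒  c = 0.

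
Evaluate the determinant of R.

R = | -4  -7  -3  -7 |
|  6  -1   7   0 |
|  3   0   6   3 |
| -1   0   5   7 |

Expand along column 2 (it has 2 zeros):
  − (-7) · M_12   where M_12 = det([6 7 0; 3 6 3; -1 5 7]) = -6
  + (-1) · M_22   where M_22 = det([-4 -3 -7; 3 6 3; -1 5 7]) = -183
det = (-1)·(-7)·(-6) + (+1)·(-1)·(-183) = 141

141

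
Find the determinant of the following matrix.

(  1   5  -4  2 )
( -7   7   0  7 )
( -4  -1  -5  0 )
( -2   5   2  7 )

Expand along row 2 (it has 1 zero):
  − (-7) · M_21   where M_21 = det([5 -4 2; -1 -5 0; 5 2 7]) = -157
  + (7) · M_22   where M_22 = det([1 -4 2; -4 -5 0; -2 2 7]) = -183
  + (7) · M_24   where M_24 = det([1 5 -4; -4 -1 -5; -2 5 2]) = 201
det = (-1)·(-7)·(-157) + (+1)·(7)·(-183) + (+1)·(7)·(201) = -973

-973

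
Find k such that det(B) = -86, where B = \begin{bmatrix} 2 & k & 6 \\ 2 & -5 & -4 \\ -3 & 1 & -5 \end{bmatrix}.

-3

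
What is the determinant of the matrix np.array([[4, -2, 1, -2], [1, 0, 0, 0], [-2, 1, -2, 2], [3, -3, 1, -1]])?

The determinant is -5.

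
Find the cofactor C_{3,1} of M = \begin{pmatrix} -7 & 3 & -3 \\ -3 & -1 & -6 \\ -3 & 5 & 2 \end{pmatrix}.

The cofactor is -21.

Delete row 3 and column 1; the remaining 2×2 submatrix is [3 -3; -1 -6].
Its determinant is 3·(-6) − (-3)·(-1) = -21.
The cofactor carries sign (−1)^(3+1) = +1, so C_{3,1} = +(-21) = -21.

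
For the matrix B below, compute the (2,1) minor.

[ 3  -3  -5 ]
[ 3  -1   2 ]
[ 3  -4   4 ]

Delete row 2 and column 1; the remaining 2×2 submatrix is [-3 -5; -4 4].
Its determinant is (-3)·4 − (-5)·(-4) = -32.

The minor is -32.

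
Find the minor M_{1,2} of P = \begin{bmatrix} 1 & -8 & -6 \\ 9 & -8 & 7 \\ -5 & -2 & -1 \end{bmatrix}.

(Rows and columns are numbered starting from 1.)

26

Delete row 1 and column 2; the remaining 2×2 submatrix is [9 7; -5 -1].
Its determinant is 9·(-1) − 7·(-5) = 26.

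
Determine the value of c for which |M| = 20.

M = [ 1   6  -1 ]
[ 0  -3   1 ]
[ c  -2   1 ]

7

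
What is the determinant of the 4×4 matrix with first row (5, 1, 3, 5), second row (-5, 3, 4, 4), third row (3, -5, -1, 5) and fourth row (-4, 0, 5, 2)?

Expand along row 4 (it has 1 zero):
  − (-4) · M_41   where M_41 = det([1 3 5; 3 4 4; -5 -1 5]) = 4
  − (5) · M_43   where M_43 = det([5 1 5; -5 3 4; 3 -5 5]) = 292
  + (2) · M_44   where M_44 = det([5 1 3; -5 3 4; 3 -5 -1]) = 140
det = (-1)·(-4)·(4) + (-1)·(5)·(292) + (+1)·(2)·(140) = -1164

The determinant is -1164.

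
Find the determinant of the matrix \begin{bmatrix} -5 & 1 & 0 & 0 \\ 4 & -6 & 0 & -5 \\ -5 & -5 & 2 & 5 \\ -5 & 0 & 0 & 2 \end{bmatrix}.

Expand along column 3 (it has 3 zeros):
  + (2) · M_33   where M_33 = det([-5 1 0; 4 -6 -5; -5 0 2]) = 77
det = (+1)·(2)·(77) = 154

154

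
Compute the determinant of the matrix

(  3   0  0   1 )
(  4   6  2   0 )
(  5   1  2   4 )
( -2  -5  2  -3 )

Expand along row 1 (it has 2 zeros):
  + (3) · M_11   where M_11 = det([6 2 0; 1 2 4; -5 2 -3]) = -118
  − (1) · M_14   where M_14 = det([4 6 2; 5 1 2; -2 -5 2]) = -82
det = (+1)·(3)·(-118) + (-1)·(1)·(-82) = -272

-272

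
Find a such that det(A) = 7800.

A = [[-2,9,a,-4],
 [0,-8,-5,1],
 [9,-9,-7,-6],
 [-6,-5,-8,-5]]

-7

Expanding along the row containing a, det(A) is linear in a: det(A) = (-747)·a + (2571).
Set (-747)·a + (2571) = 7800  ⇒  (-747)·a = 5229  ⇒  a = -7.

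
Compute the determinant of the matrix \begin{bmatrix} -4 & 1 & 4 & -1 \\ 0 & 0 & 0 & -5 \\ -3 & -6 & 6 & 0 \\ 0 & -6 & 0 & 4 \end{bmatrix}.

360

Expand along row 2 (it has 3 zeros):
  + (-5) · M_24   where M_24 = det([-4 1 4; -3 -6 6; 0 -6 0]) = -72
det = (+1)·(-5)·(-72) = 360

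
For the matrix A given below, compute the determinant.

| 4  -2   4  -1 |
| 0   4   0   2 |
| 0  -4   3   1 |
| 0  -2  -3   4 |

Expand along column 1 (it has 3 zeros):
  + (4) · M_11   where M_11 = det([4 0 2; -4 3 1; -2 -3 4]) = 96
det = (+1)·(4)·(96) = 384

|A| = 384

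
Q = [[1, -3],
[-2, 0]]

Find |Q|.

det(Q) = 1·0 − (-3)·(-2) = 0 − 6 = -6

-6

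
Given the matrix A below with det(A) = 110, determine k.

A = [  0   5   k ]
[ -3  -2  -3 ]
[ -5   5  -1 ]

-2

Expanding along the column containing k, det(A) is linear in k: det(A) = (-25)·k + (60).
Set (-25)·k + (60) = 110  ⇒  (-25)·k = 50  ⇒  k = -2.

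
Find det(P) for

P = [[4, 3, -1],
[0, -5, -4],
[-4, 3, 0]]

116

Expand along column 1:
  + 4 · |-5 -4; 3 0| = 4·(0 − (-12)) = 48
  + (-4) · |3 -1; -5 -4| = (-4)·(-12 − 5) = 68
Sum: (48) + (68) = 116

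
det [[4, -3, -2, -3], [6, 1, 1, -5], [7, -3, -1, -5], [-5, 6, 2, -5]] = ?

-141

Expand along row 1:
  + (4) · M_11   where M_11 = det([1 1 -5; -3 -1 -5; 6 2 -5]) = -30
  − (-3) · M_12   where M_12 = det([6 1 -5; 7 -1 -5; -5 2 -5]) = 105
  + (-2) · M_13   where M_13 = det([6 1 -5; 7 -3 -5; -5 6 -5]) = 195
  − (-3) · M_14   where M_14 = det([6 1 1; 7 -3 -1; -5 6 2]) = 18
det = (+1)·(4)·(-30) + (-1)·(-3)·(105) + (+1)·(-2)·(195) + (-1)·(-3)·(18) = -141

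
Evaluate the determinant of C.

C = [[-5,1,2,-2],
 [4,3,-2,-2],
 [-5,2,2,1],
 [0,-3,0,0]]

-18

Expand along row 4 (it has 3 zeros):
  + (-3) · M_42   where M_42 = det([-5 2 -2; 4 -2 -2; -5 2 1]) = 6
det = (+1)·(-3)·(6) = -18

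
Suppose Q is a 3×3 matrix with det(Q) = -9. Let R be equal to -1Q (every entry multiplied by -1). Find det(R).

For a 3×3 matrix, det(-1Q) = (-1)^3·det(Q) = -1·det(Q).
det(R) = (-1)·(-9) = 9

det(R) = 9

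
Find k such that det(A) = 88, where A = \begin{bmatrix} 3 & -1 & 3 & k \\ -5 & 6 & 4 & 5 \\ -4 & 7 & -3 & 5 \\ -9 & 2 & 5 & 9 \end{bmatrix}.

Expanding along the column containing k, det(A) is linear in k: det(A) = (-297)·k + (-1100).
Set (-297)·k + (-1100) = 88  ⇒  (-297)·k = 1188  ⇒  k = -4.

k = -4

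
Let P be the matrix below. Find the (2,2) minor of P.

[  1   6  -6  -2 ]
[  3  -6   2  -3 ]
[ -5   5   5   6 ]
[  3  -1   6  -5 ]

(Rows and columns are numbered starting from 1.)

Delete row 2 and column 2; the remaining 3×3 submatrix is [1 -6 -2; -5 5 6; 3 6 -5].
Its determinant is 71.

The minor is 71.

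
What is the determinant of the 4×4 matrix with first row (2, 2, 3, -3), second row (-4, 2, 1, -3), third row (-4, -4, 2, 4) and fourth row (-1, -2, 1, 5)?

Expand along row 1:
  + (2) · M_11   where M_11 = det([2 1 -3; -4 2 4; -2 1 5]) = 24
  − (2) · M_12   where M_12 = det([-4 1 -3; -4 2 4; -1 1 5]) = -2
  + (3) · M_13   where M_13 = det([-4 2 -3; -4 -4 4; -1 -2 5]) = 68
  − (-3) · M_14   where M_14 = det([-4 2 1; -4 -4 2; -1 -2 1]) = 8
det = (+1)·(2)·(24) + (-1)·(2)·(-2) + (+1)·(3)·(68) + (-1)·(-3)·(8) = 280

280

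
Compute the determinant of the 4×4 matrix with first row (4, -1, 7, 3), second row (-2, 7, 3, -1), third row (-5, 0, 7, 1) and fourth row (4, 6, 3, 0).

Expand along row 3 (it has 1 zero):
  + (-5) · M_31   where M_31 = det([-1 7 3; 7 3 -1; 6 3 0]) = -36
  + (7) · M_33   where M_33 = det([4 -1 3; -2 7 -1; 4 6 0]) = -92
  − (1) · M_34   where M_34 = det([4 -1 7; -2 7 3; 4 6 3]) = -286
det = (+1)·(-5)·(-36) + (+1)·(7)·(-92) + (-1)·(1)·(-286) = -178

The determinant is -178.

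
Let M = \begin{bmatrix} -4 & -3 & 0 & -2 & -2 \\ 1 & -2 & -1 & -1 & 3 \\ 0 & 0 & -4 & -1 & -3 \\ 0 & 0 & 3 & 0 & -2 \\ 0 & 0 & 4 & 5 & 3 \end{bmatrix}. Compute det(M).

-748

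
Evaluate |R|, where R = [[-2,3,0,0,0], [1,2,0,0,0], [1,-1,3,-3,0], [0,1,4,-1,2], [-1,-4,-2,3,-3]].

231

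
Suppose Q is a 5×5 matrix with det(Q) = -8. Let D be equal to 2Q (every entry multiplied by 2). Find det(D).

For a 5×5 matrix, det(2Q) = 2^5·det(Q) = 32·det(Q).
det(D) = (32)·(-8) = -256

|D| = -256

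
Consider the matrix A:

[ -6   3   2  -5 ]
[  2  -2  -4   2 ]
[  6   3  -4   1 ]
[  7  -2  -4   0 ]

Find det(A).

|A| = 624

Expand along row 4 (it has 1 zero):
  − (7) · M_41   where M_41 = det([3 2 -5; -2 -4 2; 3 -4 1]) = -72
  + (-2) · M_42   where M_42 = det([-6 2 -5; 2 -4 2; 6 -4 1]) = -84
  − (-4) · M_43   where M_43 = det([-6 3 -5; 2 -2 2; 6 3 1]) = -12
det = (-1)·(7)·(-72) + (+1)·(-2)·(-84) + (-1)·(-4)·(-12) = 624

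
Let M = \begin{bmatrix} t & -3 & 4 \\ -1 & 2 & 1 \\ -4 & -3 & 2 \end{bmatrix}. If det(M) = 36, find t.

t = -2

Expanding along the row containing t, det(M) is linear in t: det(M) = (7)·t + (50).
Set (7)·t + (50) = 36  ⇒  (7)·t = -14  ⇒  t = -2.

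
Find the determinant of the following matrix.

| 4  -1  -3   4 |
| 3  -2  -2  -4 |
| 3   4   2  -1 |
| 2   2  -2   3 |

The determinant is 338.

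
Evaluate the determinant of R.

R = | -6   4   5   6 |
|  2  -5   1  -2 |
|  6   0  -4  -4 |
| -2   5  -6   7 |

Expand along row 3 (it has 1 zero):
  + (6) · M_31   where M_31 = det([4 5 6; -5 1 -2; 5 -6 7]) = 255
  + (-4) · M_33   where M_33 = det([-6 4 6; 2 -5 -2; -2 5 7]) = 110
  − (-4) · M_34   where M_34 = det([-6 4 5; 2 -5 1; -2 5 -6]) = -110
det = (+1)·(6)·(255) + (+1)·(-4)·(110) + (-1)·(-4)·(-110) = 650

650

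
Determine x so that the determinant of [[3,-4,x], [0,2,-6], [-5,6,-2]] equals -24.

x = 0

Expanding along the column containing x, det(M) is linear in x: det(M) = (10)·x + (-24).
Set (10)·x + (-24) = -24  ⇒  (10)·x = 0  ⇒  x = 0.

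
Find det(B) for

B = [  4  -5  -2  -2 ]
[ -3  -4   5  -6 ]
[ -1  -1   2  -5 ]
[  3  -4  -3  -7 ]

Expand along row 1:
  + (4) · M_11   where M_11 = det([-4 5 -6; -1 2 -5; -4 -3 -7]) = 115
  − (-5) · M_12   where M_12 = det([-3 5 -6; -1 2 -5; 3 -3 -7]) = -5
  + (-2) · M_13   where M_13 = det([-3 -4 -6; -1 -1 -5; 3 -4 -7]) = 85
  − (-2) · M_14   where M_14 = det([-3 -4 5; -1 -1 2; 3 -4 -3]) = -10
det = (+1)·(4)·(115) + (-1)·(-5)·(-5) + (+1)·(-2)·(85) + (-1)·(-2)·(-10) = 245

245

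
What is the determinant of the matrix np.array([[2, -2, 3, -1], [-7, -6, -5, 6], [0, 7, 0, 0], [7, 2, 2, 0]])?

Expand along row 3 (it has 3 zeros):
  − (7) · M_32   where M_32 = det([2 3 -1; -7 -5 6; 7 2 0]) = 81
det = (-1)·(7)·(81) = -567

-567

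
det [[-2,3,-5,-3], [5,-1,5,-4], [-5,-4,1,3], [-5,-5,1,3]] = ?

153

Expand along row 1:
  + (-2) · M_11   where M_11 = det([-1 5 -4; -4 1 3; -5 1 3]) = -19
  − (3) · M_12   where M_12 = det([5 5 -4; -5 1 3; -5 1 3]) = 0
  + (-5) · M_13   where M_13 = det([5 -1 -4; -5 -4 3; -5 -5 3]) = -5
  − (-3) · M_14   where M_14 = det([5 -1 5; -5 -4 1; -5 -5 1]) = 30
det = (+1)·(-2)·(-19) + (-1)·(3)·(0) + (+1)·(-5)·(-5) + (-1)·(-3)·(30) = 153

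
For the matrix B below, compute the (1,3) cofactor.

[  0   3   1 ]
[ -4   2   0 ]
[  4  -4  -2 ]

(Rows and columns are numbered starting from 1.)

Delete row 1 and column 3; the remaining 2×2 submatrix is [-4 2; 4 -4].
Its determinant is (-4)·(-4) − 2·4 = 8.
The cofactor carries sign (−1)^(1+3) = +1, so C_{1,3} = +(8) = 8.

8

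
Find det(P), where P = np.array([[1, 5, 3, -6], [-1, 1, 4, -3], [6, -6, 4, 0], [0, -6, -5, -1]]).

Expand along row 3 (it has 1 zero):
  + (6) · M_31   where M_31 = det([5 3 -6; 1 4 -3; -6 -5 -1]) = -152
  − (-6) · M_32   where M_32 = det([1 3 -6; -1 4 -3; 0 -5 -1]) = -52
  + (4) · M_33   where M_33 = det([1 5 -6; -1 1 -3; 0 -6 -1]) = -60
det = (+1)·(6)·(-152) + (-1)·(-6)·(-52) + (+1)·(4)·(-60) = -1464

The determinant is -1464.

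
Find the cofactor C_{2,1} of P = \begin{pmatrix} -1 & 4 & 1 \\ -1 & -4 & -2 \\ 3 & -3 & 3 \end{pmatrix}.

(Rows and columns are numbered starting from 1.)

Delete row 2 and column 1; the remaining 2×2 submatrix is [4 1; -3 3].
Its determinant is 4·3 − 1·(-3) = 15.
The cofactor carries sign (−1)^(2+1) = −1, so C_{2,1} = −(15) = -15.

The cofactor is -15.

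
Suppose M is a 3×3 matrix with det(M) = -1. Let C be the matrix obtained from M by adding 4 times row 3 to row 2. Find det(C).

The determinant is -1.

Adding a multiple of one row to another leaves the determinant unchanged.
det(C) = (1)·(-1) = -1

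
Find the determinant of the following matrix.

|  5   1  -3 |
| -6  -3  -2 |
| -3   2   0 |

89

Expand along row 3:
  + (-3) · |1 -3; -3 -2| = (-3)·(-2 − 9) = 33
  − 2 · |5 -3; -6 -2| = −2·(-10 − 18) = 56
Sum: (33) + (56) = 89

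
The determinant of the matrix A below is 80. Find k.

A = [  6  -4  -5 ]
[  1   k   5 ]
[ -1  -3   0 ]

Expanding along the column containing k, det(A) is linear in k: det(A) = (-5)·k + (125).
Set (-5)·k + (125) = 80  ⇒  (-5)·k = -45  ⇒  k = 9.

9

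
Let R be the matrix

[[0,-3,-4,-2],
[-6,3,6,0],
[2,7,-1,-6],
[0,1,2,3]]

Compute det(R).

Expand along column 1 (it has 2 zeros):
  − (-6) · M_21   where M_21 = det([-3 -4 -2; 7 -1 -6; 1 2 3]) = 51
  + (2) · M_31   where M_31 = det([-3 -4 -2; 3 6 0; 1 2 3]) = -18
det = (-1)·(-6)·(51) + (+1)·(2)·(-18) = 270

The determinant is 270.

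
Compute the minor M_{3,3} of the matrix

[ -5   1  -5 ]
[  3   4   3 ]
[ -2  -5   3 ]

-23

Delete row 3 and column 3; the remaining 2×2 submatrix is [-5 1; 3 4].
Its determinant is (-5)·4 − 1·3 = -23.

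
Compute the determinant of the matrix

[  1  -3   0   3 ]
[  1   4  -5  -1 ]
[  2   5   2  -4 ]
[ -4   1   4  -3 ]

Expand along row 1 (it has 1 zero):
  + (1) · M_11   where M_11 = det([4 -5 -1; 5 2 -4; 1 4 -3]) = -33
  − (-3) · M_12   where M_12 = det([1 -5 -1; 2 2 -4; -4 4 -3]) = -116
  − (3) · M_14   where M_14 = det([1 4 -5; 2 5 2; -4 1 4]) = -156
det = (+1)·(1)·(-33) + (-1)·(-3)·(-116) + (-1)·(3)·(-156) = 87

87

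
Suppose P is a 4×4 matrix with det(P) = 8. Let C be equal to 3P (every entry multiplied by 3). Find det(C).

648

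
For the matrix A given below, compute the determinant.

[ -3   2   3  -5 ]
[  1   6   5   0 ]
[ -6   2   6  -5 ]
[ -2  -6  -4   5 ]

The determinant is -180.

Expand along row 2 (it has 1 zero):
  − (1) · M_21   where M_21 = det([2 3 -5; 2 6 -5; -6 -4 5]) = -60
  + (6) · M_22   where M_22 = det([-3 3 -5; -6 6 -5; -2 -4 5]) = -90
  − (5) · M_23   where M_23 = det([-3 2 -5; -6 2 -5; -2 -6 5]) = -60
det = (-1)·(1)·(-60) + (+1)·(6)·(-90) + (-1)·(5)·(-60) = -180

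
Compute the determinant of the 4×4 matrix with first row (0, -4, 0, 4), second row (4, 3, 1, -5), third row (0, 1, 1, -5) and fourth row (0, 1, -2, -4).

-176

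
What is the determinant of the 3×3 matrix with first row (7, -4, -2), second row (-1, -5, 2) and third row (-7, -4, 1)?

Expand along row 1:
  + 7 · |-5 2; -4 1| = 7·(-5 − (-8)) = 21
  − (-4) · |-1 2; -7 1| = −(-4)·(-1 − (-14)) = 52
  + (-2) · |-1 -5; -7 -4| = (-2)·(4 − 35) = 62
Sum: (21) + (52) + (62) = 135

135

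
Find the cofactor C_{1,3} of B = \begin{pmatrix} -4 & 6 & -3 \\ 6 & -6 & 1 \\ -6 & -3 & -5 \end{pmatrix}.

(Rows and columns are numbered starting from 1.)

-54

Delete row 1 and column 3; the remaining 2×2 submatrix is [6 -6; -6 -3].
Its determinant is 6·(-3) − (-6)·(-6) = -54.
The cofactor carries sign (−1)^(1+3) = +1, so C_{1,3} = +(-54) = -54.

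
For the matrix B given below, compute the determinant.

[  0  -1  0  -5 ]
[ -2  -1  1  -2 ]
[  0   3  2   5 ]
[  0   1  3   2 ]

-48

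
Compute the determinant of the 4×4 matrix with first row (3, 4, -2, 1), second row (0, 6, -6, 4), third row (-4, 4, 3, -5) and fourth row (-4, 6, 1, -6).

Expand along row 2 (it has 1 zero):
  + (6) · M_22   where M_22 = det([3 -2 1; -4 3 -5; -4 1 -6]) = -23
  − (-6) · M_23   where M_23 = det([3 4 1; -4 4 -5; -4 6 -6]) = -6
  + (4) · M_24   where M_24 = det([3 4 -2; -4 4 3; -4 6 1]) = -58
det = (+1)·(6)·(-23) + (-1)·(-6)·(-6) + (+1)·(4)·(-58) = -406

The determinant is -406.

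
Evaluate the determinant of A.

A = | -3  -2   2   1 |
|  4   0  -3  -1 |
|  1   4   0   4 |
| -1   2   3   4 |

|A| = -68

Expand along row 2 (it has 1 zero):
  − (4) · M_21   where M_21 = det([-2 2 1; 4 0 4; 2 3 4]) = 20
  − (-3) · M_23   where M_23 = det([-3 -2 1; 1 4 4; -1 2 4]) = -2
  + (-1) · M_24   where M_24 = det([-3 -2 2; 1 4 0; -1 2 3]) = -18
det = (-1)·(4)·(20) + (-1)·(-3)·(-2) + (+1)·(-1)·(-18) = -68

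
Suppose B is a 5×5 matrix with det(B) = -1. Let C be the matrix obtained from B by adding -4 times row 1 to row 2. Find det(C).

det(C) = -1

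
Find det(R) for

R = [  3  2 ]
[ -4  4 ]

det(R) = 3·4 − 2·(-4) = 12 − (-8) = 20

|R| = 20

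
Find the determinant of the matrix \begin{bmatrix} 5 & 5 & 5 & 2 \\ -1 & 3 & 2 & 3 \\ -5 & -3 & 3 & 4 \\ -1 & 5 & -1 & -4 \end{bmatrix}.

-744

Expand along row 1:
  + (5) · M_11   where M_11 = det([3 2 3; -3 3 4; 5 -1 -4]) = -44
  − (5) · M_12   where M_12 = det([-1 2 3; -5 3 4; -1 -1 -4]) = -16
  + (5) · M_13   where M_13 = det([-1 3 3; -5 -3 4; -1 5 -4]) = -148
  − (2) · M_14   where M_14 = det([-1 3 2; -5 -3 3; -1 5 -1]) = -68
det = (+1)·(5)·(-44) + (-1)·(5)·(-16) + (+1)·(5)·(-148) + (-1)·(2)·(-68) = -744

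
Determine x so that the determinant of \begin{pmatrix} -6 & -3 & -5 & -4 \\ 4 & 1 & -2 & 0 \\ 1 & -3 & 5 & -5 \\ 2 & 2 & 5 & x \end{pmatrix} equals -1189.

Expanding along the row containing x, det(B) is linear in x: det(B) = (137)·x + (-504).
Set (137)·x + (-504) = -1189  ⇒  (137)·x = -685  ⇒  x = -5.

x = -5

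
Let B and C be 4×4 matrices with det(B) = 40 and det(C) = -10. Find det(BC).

-400

det(BC) = det(B)·det(C) = (40)·(-10) = -400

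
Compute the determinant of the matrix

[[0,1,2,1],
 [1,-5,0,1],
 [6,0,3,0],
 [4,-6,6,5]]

51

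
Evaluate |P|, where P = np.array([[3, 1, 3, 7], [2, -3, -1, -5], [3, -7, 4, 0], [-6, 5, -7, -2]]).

-507

Expand along row 3 (it has 1 zero):
  + (3) · M_31   where M_31 = det([1 3 7; -3 -1 -5; 5 -7 -2]) = 56
  − (-7) · M_32   where M_32 = det([3 3 7; 2 -1 -5; -6 -7 -2]) = -137
  + (4) · M_33   where M_33 = det([3 1 7; 2 -3 -5; -6 5 -2]) = 71
det = (+1)·(3)·(56) + (-1)·(-7)·(-137) + (+1)·(4)·(71) = -507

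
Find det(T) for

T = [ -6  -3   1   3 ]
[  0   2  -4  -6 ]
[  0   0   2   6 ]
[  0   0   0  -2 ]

T is upper triangular, so det(T) is the product of the diagonal entries:
det = (-6) · (2) · (2) · (-2) = 48

48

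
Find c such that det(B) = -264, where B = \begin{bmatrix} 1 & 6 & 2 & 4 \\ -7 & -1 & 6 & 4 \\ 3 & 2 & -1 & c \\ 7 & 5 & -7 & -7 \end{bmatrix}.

Expanding along the row containing c, det(B) is linear in c: det(B) = (121)·c + (-143).
Set (121)·c + (-143) = -264  ⇒  (121)·c = -121  ⇒  c = -1.

-1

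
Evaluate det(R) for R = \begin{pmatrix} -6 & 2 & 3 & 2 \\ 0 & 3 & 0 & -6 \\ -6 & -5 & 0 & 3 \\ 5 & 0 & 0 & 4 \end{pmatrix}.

det(R) = -99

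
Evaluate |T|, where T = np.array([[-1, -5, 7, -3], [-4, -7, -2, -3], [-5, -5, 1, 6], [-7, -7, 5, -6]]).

2610

Expand along row 1:
  + (-1) · M_11   where M_11 = det([-7 -2 -3; -5 1 6; -7 5 -6]) = 450
  − (-5) · M_12   where M_12 = det([-4 -2 -3; -5 1 6; -7 5 -6]) = 342
  + (7) · M_13   where M_13 = det([-4 -7 -3; -5 -5 6; -7 -7 -6]) = 216
  − (-3) · M_14   where M_14 = det([-4 -7 -2; -5 -5 1; -7 -7 5]) = -54
det = (+1)·(-1)·(450) + (-1)·(-5)·(342) + (+1)·(7)·(216) + (-1)·(-3)·(-54) = 2610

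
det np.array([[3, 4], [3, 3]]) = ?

det = 3·3 − 4·3 = 9 − 12 = -3

The determinant is -3.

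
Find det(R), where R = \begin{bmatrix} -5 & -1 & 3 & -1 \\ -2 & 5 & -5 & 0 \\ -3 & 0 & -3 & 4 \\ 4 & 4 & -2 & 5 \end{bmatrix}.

Expand along row 2 (it has 1 zero):
  − (-2) · M_21   where M_21 = det([-1 3 -1; 0 -3 4; 4 -2 5]) = 43
  + (5) · M_22   where M_22 = det([-5 3 -1; -3 -3 4; 4 -2 5]) = 110
  − (-5) · M_23   where M_23 = det([-5 -1 -1; -3 0 4; 4 4 5]) = 61
det = (-1)·(-2)·(43) + (+1)·(5)·(110) + (-1)·(-5)·(61) = 941

The determinant is 941.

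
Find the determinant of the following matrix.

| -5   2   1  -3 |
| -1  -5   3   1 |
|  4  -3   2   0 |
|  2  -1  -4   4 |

Expand along row 3 (it has 1 zero):
  + (4) · M_31   where M_31 = det([2 1 -3; -5 3 1; -1 -4 4]) = -18
  − (-3) · M_32   where M_32 = det([-5 1 -3; -1 3 1; 2 -4 4]) = -68
  + (2) · M_33   where M_33 = det([-5 2 -3; -1 -5 1; 2 -1 4]) = 74
det = (+1)·(4)·(-18) + (-1)·(-3)·(-68) + (+1)·(2)·(74) = -128

-128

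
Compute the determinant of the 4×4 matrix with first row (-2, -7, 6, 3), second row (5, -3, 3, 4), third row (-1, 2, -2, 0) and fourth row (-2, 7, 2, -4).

-545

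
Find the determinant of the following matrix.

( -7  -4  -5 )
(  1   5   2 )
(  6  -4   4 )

Expand along row 1:
  + (-7) · |5 2; -4 4| = (-7)·(20 − (-8)) = -196
  − (-4) · |1 2; 6 4| = −(-4)·(4 − 12) = -32
  + (-5) · |1 5; 6 -4| = (-5)·(-4 − 30) = 170
Sum: (-196) + (-32) + (170) = -58

-58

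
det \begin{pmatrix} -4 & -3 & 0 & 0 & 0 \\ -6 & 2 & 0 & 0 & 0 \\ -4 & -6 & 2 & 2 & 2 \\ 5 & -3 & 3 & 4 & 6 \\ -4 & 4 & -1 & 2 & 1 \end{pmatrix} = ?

The determinant is 364.

The matrix is block lower-triangular with a 2×2 block and a 3×3 block on the diagonal, so its determinant equals the product of the determinants of the diagonal blocks.
det of the 2×2 block = -26
det of the 3×3 block = -14
det = (-26)·(-14) = 364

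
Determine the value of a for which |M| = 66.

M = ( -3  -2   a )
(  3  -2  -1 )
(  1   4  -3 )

a = 8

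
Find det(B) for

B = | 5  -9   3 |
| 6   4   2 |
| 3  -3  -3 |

Expand along column 1:
  + 5 · |4 2; -3 -3| = 5·(-12 − (-6)) = -30
  − 6 · |-9 3; -3 -3| = −6·(27 − (-9)) = -216
  + 3 · |-9 3; 4 2| = 3·(-18 − 12) = -90
Sum: (-30) + (-216) + (-90) = -336

-336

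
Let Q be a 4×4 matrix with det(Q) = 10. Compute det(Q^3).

det(Q^3) = (det Q)^3 = (10)^3 = 1000

1000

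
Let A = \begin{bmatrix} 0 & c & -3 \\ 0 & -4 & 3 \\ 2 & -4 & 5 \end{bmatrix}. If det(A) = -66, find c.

Expanding along the row containing c, det(A) is linear in c: det(A) = (6)·c + (-24).
Set (6)·c + (-24) = -66  ⇒  (6)·c = -42  ⇒  c = -7.

c = -7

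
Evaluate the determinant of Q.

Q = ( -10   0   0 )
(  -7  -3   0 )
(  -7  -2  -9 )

Q is lower triangular, so det(Q) is the product of the diagonal entries:
det = (-10) · (-3) · (-9) = -270

|Q| = -270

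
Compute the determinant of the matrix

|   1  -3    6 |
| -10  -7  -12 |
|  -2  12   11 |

The determinant is -1139.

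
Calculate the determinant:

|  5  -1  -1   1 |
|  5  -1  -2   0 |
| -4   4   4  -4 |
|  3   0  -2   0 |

Expand along row 4 (it has 2 zeros):
  − (3) · M_41   where M_41 = det([-1 -1 1; -1 -2 0; 4 4 -4]) = 0
  − (-2) · M_43   where M_43 = det([5 -1 1; 5 -1 0; -4 4 -4]) = 16
det = (-1)·(3)·(0) + (-1)·(-2)·(16) = 32

32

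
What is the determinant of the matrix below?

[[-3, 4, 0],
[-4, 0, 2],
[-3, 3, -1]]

The determinant is -22.

Expand along column 2:
  − 4 · |-4 2; -3 -1| = −4·(4 − (-6)) = -40
  − 3 · |-3 0; -4 2| = −3·(-6 − 0) = 18
Sum: (-40) + (18) = -22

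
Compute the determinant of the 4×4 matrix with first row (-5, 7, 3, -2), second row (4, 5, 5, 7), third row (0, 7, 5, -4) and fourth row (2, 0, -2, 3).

The determinant is 1100.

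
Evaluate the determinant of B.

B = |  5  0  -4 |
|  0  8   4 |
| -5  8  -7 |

Expand along row 1:
  + 5 · |8 4; 8 -7| = 5·(-56 − 32) = -440
  + (-4) · |0 8; -5 8| = (-4)·(0 − (-40)) = -160
Sum: (-440) + (-160) = -600

-600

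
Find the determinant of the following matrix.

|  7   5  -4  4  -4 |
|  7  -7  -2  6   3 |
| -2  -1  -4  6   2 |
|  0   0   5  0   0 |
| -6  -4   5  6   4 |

Expand along row 4 (it has 4 zeros):
  − (5) · M_43   where M_43 = det([7 5 4 -4; 7 -7 6 3; -2 -1 6 2; -6 -4 6 4]) = 434
det = (-1)·(5)·(434) = -2170

-2170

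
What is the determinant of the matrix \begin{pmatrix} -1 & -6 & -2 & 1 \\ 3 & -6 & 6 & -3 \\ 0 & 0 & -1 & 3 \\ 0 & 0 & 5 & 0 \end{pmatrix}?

The determinant is -360.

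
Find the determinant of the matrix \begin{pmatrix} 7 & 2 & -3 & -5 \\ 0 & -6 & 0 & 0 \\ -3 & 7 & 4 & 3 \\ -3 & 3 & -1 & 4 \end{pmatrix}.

Expand along row 2 (it has 3 zeros):
  + (-6) · M_22   where M_22 = det([7 -3 -5; -3 4 3; -3 -1 4]) = 49
det = (+1)·(-6)·(49) = -294

The determinant is -294.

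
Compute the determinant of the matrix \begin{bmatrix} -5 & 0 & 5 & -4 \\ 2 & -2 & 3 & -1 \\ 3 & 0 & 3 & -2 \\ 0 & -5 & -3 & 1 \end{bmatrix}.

Expand along column 2 (it has 2 zeros):
  + (-2) · M_22   where M_22 = det([-5 5 -4; 3 3 -2; 0 -3 1]) = 36
  + (-5) · M_42   where M_42 = det([-5 5 -4; 2 3 -1; 3 3 -2]) = 32
det = (+1)·(-2)·(36) + (+1)·(-5)·(32) = -232

-232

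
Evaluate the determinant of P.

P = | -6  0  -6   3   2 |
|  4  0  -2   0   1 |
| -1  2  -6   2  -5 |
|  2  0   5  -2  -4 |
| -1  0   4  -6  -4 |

|P| = 754

Expand along column 2 (it has 4 zeros):
  − (2) · M_32   where M_32 = det([-6 -6 3 2; 4 -2 0 1; 2 5 -2 -4; -1 4 -6 -4]) = -377
det = (-1)·(2)·(-377) = 754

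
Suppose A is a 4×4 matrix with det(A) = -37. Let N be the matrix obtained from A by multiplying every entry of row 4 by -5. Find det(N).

Scaling one row by -5 multiplies the determinant by -5.
det(N) = (-5)·(-37) = 185

|N| = 185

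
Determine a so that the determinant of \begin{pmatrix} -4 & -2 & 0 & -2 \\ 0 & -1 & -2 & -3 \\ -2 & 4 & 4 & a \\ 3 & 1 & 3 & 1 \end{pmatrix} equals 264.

a = -4

Expanding along the column containing a, det(M) is linear in a: det(M) = (-16)·a + (200).
Set (-16)·a + (200) = 264  ⇒  (-16)·a = 64  ⇒  a = -4.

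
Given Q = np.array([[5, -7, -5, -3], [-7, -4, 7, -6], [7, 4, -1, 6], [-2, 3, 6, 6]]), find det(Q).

Expand along row 1:
  + (5) · M_11   where M_11 = det([-4 7 -6; 4 -1 6; 3 6 6]) = -36
  − (-7) · M_12   where M_12 = det([-7 7 -6; 7 -1 6; -2 6 6]) = -324
  + (-5) · M_13   where M_13 = det([-7 -4 -6; 7 4 6; -2 3 6]) = 0
  − (-3) · M_14   where M_14 = det([-7 -4 7; 7 4 -1; -2 3 6]) = 174
det = (+1)·(5)·(-36) + (-1)·(-7)·(-324) + (+1)·(-5)·(0) + (-1)·(-3)·(174) = -1926

The determinant is -1926.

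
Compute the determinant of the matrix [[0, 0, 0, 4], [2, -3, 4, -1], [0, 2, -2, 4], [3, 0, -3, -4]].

72

Expand along row 1 (it has 3 zeros):
  − (4) · M_14   where M_14 = det([2 -3 4; 0 2 -2; 3 0 -3]) = -18
det = (-1)·(4)·(-18) = 72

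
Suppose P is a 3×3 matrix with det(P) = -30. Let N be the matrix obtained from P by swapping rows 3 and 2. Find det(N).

Swapping two rows multiplies the determinant by −1.
det(N) = (-1)·(-30) = 30

det(N) = 30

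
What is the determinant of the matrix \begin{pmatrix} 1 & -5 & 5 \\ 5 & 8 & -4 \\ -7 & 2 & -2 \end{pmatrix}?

132

Expand along row 1:
  + 1 · |8 -4; 2 -2| = 1·(-16 − (-8)) = -8
  − (-5) · |5 -4; -7 -2| = −(-5)·(-10 − 28) = -190
  + 5 · |5 8; -7 2| = 5·(10 − (-56)) = 330
Sum: (-8) + (-190) + (330) = 132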